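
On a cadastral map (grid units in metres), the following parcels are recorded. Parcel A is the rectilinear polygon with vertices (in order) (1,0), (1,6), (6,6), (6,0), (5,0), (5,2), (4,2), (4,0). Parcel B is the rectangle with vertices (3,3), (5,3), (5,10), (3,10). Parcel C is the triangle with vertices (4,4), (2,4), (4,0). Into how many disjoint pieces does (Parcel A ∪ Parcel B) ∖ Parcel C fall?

1

(Parcel A ∪ Parcel B) ∖ Parcel C is a single connected region.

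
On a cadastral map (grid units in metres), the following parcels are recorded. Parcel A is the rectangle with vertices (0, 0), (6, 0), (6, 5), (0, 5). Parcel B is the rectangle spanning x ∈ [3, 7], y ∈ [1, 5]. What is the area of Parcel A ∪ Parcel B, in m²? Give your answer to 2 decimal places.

34.00

By inclusion–exclusion:
Individual areas: |Parcel A| = 30, |Parcel B| = 16.
|Parcel A∩Parcel B|: x∈[3,6], y∈[1,5] → 3·4 = 12.
|Parcel A ∪ Parcel B| = 46 − 12 = 34.00.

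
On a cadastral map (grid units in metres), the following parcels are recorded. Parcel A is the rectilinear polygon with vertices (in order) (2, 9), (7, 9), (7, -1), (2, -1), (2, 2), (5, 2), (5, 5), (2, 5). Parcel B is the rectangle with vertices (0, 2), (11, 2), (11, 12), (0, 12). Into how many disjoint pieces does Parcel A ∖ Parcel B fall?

Parcel A ∖ Parcel B is a single connected region.

1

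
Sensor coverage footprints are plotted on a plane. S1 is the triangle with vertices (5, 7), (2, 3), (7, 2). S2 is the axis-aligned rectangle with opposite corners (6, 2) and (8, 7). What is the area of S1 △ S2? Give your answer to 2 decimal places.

|S1| = 11.5, |S2| = 10, |S1∩S2| = 1.15.
|S1 △ S2| = |S1| + |S2| − 2·|S1∩S2| = 11.5 + 10 − 2.3 = 19.20.

19.20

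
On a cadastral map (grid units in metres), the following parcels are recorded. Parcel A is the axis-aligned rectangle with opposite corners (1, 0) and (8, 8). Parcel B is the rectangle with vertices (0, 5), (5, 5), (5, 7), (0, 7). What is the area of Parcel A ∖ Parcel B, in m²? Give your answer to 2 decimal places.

|Parcel A∩Parcel B|: x∈[1,5], y∈[5,7] → 4·2 = 8.
|Parcel A| = 56.
|Parcel A ∖ Parcel B| = |Parcel A| − |Parcel A∩Parcel B| = 56 − 8 = 48.00.

48.00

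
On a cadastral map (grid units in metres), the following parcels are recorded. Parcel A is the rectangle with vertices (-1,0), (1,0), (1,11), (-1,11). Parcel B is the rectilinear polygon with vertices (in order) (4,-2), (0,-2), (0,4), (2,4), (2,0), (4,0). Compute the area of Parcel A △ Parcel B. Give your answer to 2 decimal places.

|Parcel A| = 22, |Parcel B| = 16, |Parcel A∩Parcel B| = 4.
|Parcel A △ Parcel B| = |Parcel A| + |Parcel B| − 2·|Parcel A∩Parcel B| = 22 + 16 − 8 = 30.00.

30.00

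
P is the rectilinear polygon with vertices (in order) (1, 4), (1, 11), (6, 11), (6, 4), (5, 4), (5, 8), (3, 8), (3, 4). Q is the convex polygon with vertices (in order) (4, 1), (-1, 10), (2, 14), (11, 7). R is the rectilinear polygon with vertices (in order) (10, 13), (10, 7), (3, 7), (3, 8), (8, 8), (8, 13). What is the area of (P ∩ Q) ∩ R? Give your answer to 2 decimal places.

|P ∩ Q| = 25.3921.
|(P ∩ Q) ∩ R| = 1.00.

1.00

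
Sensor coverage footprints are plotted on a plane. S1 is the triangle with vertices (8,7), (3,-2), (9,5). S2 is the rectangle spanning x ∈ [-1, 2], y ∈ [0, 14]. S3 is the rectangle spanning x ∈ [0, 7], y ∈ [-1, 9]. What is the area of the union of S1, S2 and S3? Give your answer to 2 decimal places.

98.58

By inclusion–exclusion:
Individual areas: |S1| = 9.5, |S2| = 42, |S3| = 70.
|S1∩S2| = 0.
|S1∩S3| = 4.9159.
|S2∩S3|: x∈[0,2], y∈[0,9] → 2·9 = 18.
|S1∩S2∩S3| = 0.
|S1 ∪ S2 ∪ S3| = 121.5 − 22.9159 + 0 = 98.58.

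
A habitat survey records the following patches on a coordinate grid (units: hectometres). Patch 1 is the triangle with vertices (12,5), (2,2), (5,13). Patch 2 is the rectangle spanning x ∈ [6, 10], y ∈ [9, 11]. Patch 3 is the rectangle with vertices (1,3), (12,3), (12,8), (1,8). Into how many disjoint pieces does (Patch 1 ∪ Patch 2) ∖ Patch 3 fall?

(Patch 1 ∪ Patch 2) ∖ Patch 3 splits into 2 disjoint pieces (area 1.5303, area 19.0966).

2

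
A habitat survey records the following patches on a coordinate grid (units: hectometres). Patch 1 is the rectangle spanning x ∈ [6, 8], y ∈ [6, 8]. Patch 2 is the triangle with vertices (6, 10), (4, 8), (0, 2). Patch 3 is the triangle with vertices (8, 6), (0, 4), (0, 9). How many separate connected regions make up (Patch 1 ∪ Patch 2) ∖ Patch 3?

3

(Patch 1 ∪ Patch 2) ∖ Patch 3 splits into 3 disjoint pieces (area 3.25, area 0.2462, area 0.7252).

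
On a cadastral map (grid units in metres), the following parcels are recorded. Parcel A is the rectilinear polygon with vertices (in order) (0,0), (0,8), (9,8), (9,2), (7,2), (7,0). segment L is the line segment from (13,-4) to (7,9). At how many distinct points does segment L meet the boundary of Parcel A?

The segment meets the boundary at (7.462,8), (9,4.667).

2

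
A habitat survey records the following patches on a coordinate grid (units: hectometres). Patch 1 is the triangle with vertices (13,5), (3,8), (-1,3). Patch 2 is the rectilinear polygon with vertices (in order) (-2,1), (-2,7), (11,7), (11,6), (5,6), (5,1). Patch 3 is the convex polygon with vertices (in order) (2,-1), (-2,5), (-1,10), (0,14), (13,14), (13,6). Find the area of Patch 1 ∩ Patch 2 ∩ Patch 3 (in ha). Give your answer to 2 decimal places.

18.00

The intersection is the polygon with vertices (5,6), (5,3.857), (-0.696,3.043), (-0.818,3.227), (2.2,7), (6.333,7), (9.667,6).
By the shoelace formula its area is 18.00.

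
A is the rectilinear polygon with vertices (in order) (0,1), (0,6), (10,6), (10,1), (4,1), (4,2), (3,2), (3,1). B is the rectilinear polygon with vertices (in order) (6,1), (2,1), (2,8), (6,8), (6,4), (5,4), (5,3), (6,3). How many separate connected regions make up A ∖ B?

A ∖ B splits into 2 disjoint pieces (area 10, area 21).

2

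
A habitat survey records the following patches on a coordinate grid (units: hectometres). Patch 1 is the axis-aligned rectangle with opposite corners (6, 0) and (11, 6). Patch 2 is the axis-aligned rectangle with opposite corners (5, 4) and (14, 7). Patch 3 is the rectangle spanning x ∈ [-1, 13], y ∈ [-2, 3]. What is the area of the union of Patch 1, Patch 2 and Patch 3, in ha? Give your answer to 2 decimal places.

By inclusion–exclusion:
Individual areas: |Patch 1| = 30, |Patch 2| = 27, |Patch 3| = 70.
|Patch 1∩Patch 2|: x∈[6,11], y∈[4,6] → 5·2 = 10.
|Patch 1∩Patch 3|: x∈[6,11], y∈[0,3] → 5·3 = 15.
|Patch 2∩Patch 3| = 0 (no overlap).
|Patch 1∩Patch 2∩Patch 3| = 0.
|Patch 1 ∪ Patch 2 ∪ Patch 3| = 127 − 25 + 0 = 102.00.

102.00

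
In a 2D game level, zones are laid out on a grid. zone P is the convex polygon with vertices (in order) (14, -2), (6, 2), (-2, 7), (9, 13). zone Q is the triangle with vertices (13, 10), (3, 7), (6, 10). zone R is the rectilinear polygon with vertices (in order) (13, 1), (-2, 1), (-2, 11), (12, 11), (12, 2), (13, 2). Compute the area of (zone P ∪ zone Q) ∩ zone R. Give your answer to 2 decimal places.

|zone P ∪ zone Q| = 102.7273.
|(zone P ∪ zone Q) ∩ zone R| = 90.08.

90.08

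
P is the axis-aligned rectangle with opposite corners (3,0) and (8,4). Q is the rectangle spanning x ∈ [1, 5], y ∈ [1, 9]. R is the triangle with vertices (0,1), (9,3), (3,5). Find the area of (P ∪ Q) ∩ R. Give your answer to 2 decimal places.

The region (P ∪ Q) ∩ R is the polygon with vertices (8,2.778), (1,1.222), (1,2.333), (3,5), (5,4.333), (5,4), (6,4), (8,3.333).
By the shoelace formula its area is 14.00.

14.00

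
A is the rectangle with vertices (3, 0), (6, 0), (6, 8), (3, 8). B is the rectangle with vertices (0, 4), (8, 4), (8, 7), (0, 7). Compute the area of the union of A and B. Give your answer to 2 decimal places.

By inclusion–exclusion:
Individual areas: |A| = 24, |B| = 24.
|A∩B|: x∈[3,6], y∈[4,7] → 3·3 = 9.
|A ∪ B| = 48 − 9 = 39.00.

39.00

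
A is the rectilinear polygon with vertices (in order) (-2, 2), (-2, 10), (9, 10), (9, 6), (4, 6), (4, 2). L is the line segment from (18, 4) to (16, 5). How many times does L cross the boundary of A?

0

The segment lies entirely outside A and never meets its boundary.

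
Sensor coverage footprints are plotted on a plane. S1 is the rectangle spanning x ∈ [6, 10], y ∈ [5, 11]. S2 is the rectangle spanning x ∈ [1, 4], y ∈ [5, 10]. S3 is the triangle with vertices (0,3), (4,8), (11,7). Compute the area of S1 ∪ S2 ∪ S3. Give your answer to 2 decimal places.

48.82

By inclusion–exclusion:
Individual areas: |S1| = 24, |S2| = 15, |S3| = 19.5.
|S1∩S2| = 0 (no overlap).
|S1∩S3| = 6.0779.
|S2∩S3| = 3.6.
|S1∩S2∩S3| = 0.
|S1 ∪ S2 ∪ S3| = 58.5 − 9.6779 + 0 = 48.82.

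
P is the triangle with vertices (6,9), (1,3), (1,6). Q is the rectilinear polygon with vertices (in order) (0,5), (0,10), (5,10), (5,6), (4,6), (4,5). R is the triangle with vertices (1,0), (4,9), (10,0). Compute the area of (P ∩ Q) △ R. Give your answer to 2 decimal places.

|P ∩ Q| = 5.5333.
|(P ∩ Q) ∩ R| = 2.0238.
|(P ∩ Q) △ R| = 5.5333 + 40.5 − 4.0476 = 41.99.

41.99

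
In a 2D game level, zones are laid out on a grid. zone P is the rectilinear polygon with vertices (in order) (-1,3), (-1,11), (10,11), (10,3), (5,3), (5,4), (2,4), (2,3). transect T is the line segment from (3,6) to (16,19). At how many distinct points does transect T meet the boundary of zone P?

1

The segment meets the boundary at (8,11).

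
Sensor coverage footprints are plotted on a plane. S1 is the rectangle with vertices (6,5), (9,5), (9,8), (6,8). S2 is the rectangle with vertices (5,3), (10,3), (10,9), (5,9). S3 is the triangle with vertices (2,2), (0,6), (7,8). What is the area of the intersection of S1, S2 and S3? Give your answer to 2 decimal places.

0.46

The intersection is the polygon with vertices (6,7.714), (7,8), (6,6.8).
By the shoelace formula its area is 0.46.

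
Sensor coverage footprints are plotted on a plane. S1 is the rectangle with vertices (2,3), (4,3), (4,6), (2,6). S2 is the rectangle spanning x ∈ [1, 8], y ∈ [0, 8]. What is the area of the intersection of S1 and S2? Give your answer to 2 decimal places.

6.00

|S1∩S2|: x∈[2,4], y∈[3,6] → 2·3 = 6.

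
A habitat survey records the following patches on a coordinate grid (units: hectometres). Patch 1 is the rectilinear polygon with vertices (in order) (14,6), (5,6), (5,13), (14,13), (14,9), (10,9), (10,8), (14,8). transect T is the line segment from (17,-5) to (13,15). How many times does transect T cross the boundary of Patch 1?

2

The segment meets the boundary at (13.4,13), (14,10).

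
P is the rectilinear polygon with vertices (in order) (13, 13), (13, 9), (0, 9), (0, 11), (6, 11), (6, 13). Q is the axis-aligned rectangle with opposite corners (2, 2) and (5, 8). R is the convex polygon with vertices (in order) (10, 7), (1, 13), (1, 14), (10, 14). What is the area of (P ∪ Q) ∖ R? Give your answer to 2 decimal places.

|P ∪ Q| = 58.
|(P ∪ Q) ∩ R| = 17.
|(P ∪ Q) ∖ R| = 58 − 17 = 41.00.

41.00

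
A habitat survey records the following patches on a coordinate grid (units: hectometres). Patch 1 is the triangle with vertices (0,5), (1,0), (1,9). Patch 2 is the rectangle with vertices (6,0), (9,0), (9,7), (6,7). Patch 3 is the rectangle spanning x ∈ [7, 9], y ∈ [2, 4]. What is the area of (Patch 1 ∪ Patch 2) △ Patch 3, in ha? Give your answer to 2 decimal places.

21.50

|Patch 1 ∪ Patch 2| = 25.5.
|(Patch 1 ∪ Patch 2) ∩ Patch 3| = 4.
|(Patch 1 ∪ Patch 2) △ Patch 3| = 25.5 + 4 − 8 = 21.50.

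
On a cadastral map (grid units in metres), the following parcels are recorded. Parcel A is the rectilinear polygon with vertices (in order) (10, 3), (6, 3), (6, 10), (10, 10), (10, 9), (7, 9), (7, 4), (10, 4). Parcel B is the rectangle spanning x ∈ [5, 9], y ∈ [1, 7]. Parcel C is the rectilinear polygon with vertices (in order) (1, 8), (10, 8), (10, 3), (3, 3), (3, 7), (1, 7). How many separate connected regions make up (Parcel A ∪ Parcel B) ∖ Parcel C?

2

(Parcel A ∪ Parcel B) ∖ Parcel C splits into 2 disjoint pieces (area 8, area 5).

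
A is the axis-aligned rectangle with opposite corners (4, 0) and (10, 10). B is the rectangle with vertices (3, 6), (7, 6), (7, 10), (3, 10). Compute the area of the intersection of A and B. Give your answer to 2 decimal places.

12.00

|A∩B|: x∈[4,7], y∈[6,10] → 3·4 = 12.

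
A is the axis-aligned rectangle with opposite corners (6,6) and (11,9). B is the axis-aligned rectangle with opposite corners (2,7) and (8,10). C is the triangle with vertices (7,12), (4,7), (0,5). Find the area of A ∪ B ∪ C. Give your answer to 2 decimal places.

By inclusion–exclusion:
Individual areas: |A| = 15, |B| = 18, |C| = 7.
|A∩B|: x∈[6,8], y∈[7,9] → 2·2 = 4.
|A∩C| = 0.
|B∩C| = 4.2.
|A∩B∩C| = 0.
|A ∪ B ∪ C| = 40 − 8.2 + 0 = 31.80.

31.80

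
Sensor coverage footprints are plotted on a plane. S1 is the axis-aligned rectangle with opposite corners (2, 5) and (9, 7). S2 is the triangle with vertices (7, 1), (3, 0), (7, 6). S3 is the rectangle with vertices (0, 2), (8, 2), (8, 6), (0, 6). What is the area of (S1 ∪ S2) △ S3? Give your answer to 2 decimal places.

33.67

|S1 ∪ S2| = 23.6667.
|(S1 ∪ S2) ∩ S3| = 11.
|(S1 ∪ S2) △ S3| = 23.6667 + 32 − 22 = 33.67.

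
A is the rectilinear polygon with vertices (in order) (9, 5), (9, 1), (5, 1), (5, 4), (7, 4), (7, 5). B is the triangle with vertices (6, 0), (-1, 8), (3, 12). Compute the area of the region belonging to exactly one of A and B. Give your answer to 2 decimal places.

41.77

|A| = 14, |B| = 30, |A∩B| = 1.1161.
|A △ B| = |A| + |B| − 2·|A∩B| = 14 + 30 − 2.2321 = 41.77.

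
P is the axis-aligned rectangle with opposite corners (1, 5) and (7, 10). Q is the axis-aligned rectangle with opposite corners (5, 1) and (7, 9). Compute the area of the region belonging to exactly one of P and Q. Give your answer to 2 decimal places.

|P∩Q|: x∈[5,7], y∈[5,9] → 2·4 = 8.
|P △ Q| = |P| + |Q| − 2·|P∩Q| = 30 + 16 − 16 = 30.00.

30.00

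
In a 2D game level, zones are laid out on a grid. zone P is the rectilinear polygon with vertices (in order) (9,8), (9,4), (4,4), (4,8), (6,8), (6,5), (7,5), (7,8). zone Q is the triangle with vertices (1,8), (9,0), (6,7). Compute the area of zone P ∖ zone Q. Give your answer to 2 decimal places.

|zone P| = 17, |zone P∩zone Q| = 6.9714.
|zone P ∖ zone Q| = |zone P| − |zone P∩zone Q| = 17 − 6.9714 = 10.03.

10.03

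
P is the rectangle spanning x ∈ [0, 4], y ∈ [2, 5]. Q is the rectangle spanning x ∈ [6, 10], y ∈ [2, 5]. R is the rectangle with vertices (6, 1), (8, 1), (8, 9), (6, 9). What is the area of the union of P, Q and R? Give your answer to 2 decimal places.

34.00

By inclusion–exclusion:
Individual areas: |P| = 12, |Q| = 12, |R| = 16.
|P∩Q| = 0 (no overlap).
|P∩R| = 0 (no overlap).
|Q∩R|: x∈[6,8], y∈[2,5] → 2·3 = 6.
|P∩Q∩R| = 0.
|P ∪ Q ∪ R| = 40 − 6 + 0 = 34.00.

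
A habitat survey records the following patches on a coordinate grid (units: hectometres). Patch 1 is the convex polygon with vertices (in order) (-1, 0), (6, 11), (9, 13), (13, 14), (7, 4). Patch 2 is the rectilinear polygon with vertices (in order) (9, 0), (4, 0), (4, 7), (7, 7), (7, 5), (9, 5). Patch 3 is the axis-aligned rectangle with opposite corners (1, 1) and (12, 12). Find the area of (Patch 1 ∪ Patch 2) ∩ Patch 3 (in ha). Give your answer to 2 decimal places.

65.26

|Patch 1 ∪ Patch 2| = 77.95.
|(Patch 1 ∪ Patch 2) ∩ Patch 3| = 65.26.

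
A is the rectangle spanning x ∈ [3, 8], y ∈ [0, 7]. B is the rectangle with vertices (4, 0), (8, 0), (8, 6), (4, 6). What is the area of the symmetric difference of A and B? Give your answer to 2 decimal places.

11.00

|A∩B|: x∈[4,8], y∈[0,6] → 4·6 = 24.
|A △ B| = |A| + |B| − 2·|A∩B| = 35 + 24 − 48 = 11.00.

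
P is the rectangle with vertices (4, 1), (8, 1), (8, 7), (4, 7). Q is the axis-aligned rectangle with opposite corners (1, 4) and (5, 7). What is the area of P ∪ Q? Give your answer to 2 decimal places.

33.00

By inclusion–exclusion:
Individual areas: |P| = 24, |Q| = 12.
|P∩Q|: x∈[4,5], y∈[4,7] → 1·3 = 3.
|P ∪ Q| = 36 − 3 = 33.00.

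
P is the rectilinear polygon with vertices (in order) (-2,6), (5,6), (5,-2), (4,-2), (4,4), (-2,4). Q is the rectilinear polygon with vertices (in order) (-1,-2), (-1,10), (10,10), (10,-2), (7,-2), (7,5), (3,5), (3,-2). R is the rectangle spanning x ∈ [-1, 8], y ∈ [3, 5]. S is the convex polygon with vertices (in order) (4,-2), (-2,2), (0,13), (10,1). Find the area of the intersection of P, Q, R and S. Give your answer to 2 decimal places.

4.00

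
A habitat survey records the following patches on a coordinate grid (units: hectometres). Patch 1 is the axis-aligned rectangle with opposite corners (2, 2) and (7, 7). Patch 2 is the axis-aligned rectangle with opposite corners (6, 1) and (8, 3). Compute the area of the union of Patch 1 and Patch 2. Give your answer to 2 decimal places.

By inclusion–exclusion:
Individual areas: |Patch 1| = 25, |Patch 2| = 4.
|Patch 1∩Patch 2|: x∈[6,7], y∈[2,3] → 1·1 = 1.
|Patch 1 ∪ Patch 2| = 29 − 1 = 28.00.

28.00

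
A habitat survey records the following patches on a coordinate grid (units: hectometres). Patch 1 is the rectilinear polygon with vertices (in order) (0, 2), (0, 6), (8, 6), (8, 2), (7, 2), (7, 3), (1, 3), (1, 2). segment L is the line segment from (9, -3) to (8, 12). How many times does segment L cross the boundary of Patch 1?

0

The segment lies entirely outside Patch 1 and never meets its boundary.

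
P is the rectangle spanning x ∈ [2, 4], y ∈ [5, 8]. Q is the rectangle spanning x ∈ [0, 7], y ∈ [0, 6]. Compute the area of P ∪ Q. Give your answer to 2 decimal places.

By inclusion–exclusion:
Individual areas: |P| = 6, |Q| = 42.
|P∩Q|: x∈[2,4], y∈[5,6] → 2·1 = 2.
|P ∪ Q| = 48 − 2 = 46.00.

46.00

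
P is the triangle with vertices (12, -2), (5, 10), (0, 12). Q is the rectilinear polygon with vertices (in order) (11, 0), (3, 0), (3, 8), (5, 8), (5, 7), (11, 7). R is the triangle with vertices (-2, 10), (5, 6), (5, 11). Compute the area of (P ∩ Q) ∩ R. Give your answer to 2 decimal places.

1.44

The region (P ∩ Q) ∩ R is the polygon with vertices (3.429,8), (5,8), (5,7), (5,6.167).
By the shoelace formula its area is 1.44.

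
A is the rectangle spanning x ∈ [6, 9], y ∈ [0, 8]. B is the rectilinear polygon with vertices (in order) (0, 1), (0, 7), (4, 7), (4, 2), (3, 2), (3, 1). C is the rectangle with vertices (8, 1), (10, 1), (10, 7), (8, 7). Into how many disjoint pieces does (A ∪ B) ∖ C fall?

2

(A ∪ B) ∖ C splits into 2 disjoint pieces (area 18, area 23).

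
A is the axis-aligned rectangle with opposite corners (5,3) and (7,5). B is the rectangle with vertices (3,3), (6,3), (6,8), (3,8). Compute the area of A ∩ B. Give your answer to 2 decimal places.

|A∩B|: x∈[5,6], y∈[3,5] → 1·2 = 2.

2.00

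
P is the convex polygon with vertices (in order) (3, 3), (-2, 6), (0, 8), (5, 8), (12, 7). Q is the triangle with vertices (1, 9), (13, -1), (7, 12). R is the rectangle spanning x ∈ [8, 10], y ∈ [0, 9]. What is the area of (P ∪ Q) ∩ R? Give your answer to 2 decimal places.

|P ∪ Q| = 72.4721.
|(P ∪ Q) ∩ R| = 11.22.

11.22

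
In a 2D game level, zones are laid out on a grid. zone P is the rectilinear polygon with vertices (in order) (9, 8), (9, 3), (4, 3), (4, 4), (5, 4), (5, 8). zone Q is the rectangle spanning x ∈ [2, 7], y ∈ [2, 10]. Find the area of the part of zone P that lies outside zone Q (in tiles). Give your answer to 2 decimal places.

10.00

|zone P| = 21, |zone P∩zone Q| = 11.
|zone P ∖ zone Q| = |zone P| − |zone P∩zone Q| = 21 − 11 = 10.00.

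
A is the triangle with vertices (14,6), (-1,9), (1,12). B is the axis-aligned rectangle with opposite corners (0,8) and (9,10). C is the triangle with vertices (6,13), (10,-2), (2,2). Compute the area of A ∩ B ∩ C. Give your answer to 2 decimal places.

The intersection is the polygon with vertices (5.333,10), (7.006,9.228), (7.333,8), (4.182,8), (4.909,10).
By the shoelace formula its area is 4.48.

4.48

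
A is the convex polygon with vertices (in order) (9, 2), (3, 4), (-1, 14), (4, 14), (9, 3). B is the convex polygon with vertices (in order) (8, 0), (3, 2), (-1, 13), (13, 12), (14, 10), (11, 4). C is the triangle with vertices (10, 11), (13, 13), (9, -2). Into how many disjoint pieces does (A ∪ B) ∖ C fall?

2

(A ∪ B) ∖ C splits into 2 disjoint pieces (area 105.1542, area 8.8347).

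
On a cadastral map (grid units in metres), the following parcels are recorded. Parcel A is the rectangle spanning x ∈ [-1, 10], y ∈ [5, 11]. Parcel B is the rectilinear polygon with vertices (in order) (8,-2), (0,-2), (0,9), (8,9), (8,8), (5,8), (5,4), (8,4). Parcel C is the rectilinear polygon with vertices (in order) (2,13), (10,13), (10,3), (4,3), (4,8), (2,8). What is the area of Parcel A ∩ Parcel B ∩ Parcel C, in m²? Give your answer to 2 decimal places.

9.00

The intersection is the polygon with vertices (8,9), (8,8), (5,8), (5,5), (4,5), (4,8), (2,8), (2,9).
By the shoelace formula its area is 9.00.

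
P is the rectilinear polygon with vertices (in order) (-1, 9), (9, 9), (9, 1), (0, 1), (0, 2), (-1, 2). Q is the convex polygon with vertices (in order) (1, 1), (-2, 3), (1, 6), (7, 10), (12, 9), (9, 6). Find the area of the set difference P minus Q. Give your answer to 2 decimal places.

35.17

|P| = 79, |P∩Q| = 43.8333.
|P ∖ Q| = |P| − |P∩Q| = 79 − 43.8333 = 35.17.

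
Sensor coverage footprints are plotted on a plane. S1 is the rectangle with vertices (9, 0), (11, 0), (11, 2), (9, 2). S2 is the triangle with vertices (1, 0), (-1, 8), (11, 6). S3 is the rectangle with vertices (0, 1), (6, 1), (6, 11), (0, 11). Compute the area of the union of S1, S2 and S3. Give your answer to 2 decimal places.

76.46

By inclusion–exclusion:
Individual areas: |S1| = 4, |S2| = 46, |S3| = 60.
|S1∩S2| = 0.
|S1∩S3| = 0 (no overlap).
|S2∩S3| = 33.5417.
|S1∩S2∩S3| = 0.
|S1 ∪ S2 ∪ S3| = 110 − 33.5417 + 0 = 76.46.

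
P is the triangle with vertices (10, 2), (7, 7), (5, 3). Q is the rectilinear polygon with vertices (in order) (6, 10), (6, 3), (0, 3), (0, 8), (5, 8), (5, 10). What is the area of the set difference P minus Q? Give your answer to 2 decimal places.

|P| = 11, |P∩Q| = 1.
|P ∖ Q| = |P| − |P∩Q| = 11 − 1 = 10.00.

10.00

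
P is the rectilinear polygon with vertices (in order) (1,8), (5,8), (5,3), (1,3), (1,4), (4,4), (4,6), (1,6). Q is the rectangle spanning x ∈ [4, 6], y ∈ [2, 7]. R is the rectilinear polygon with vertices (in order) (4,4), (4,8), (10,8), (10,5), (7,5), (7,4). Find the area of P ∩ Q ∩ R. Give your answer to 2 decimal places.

The intersection is the polygon with vertices (4,6), (4,7), (5,7), (5,4), (4,4).
By the shoelace formula its area is 3.00.

3.00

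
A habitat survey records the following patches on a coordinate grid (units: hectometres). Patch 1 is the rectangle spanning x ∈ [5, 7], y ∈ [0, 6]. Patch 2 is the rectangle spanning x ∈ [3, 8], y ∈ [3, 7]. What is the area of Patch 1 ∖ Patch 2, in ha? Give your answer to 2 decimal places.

|Patch 1∩Patch 2|: x∈[5,7], y∈[3,6] → 2·3 = 6.
|Patch 1| = 12.
|Patch 1 ∖ Patch 2| = |Patch 1| − |Patch 1∩Patch 2| = 12 − 6 = 6.00.

6.00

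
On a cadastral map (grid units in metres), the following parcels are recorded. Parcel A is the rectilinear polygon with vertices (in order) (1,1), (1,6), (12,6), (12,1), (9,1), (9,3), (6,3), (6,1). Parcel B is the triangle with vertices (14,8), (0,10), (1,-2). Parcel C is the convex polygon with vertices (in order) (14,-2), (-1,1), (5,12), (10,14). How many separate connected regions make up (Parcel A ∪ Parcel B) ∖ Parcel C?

3

(Parcel A ∪ Parcel B) ∖ Parcel C splits into 3 disjoint pieces (area 3.7737, area 11.1386, area 2.4791).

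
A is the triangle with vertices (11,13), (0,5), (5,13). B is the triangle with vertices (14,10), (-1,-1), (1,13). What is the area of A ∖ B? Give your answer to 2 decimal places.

7.15

|A| = 24, |A∩B| = 16.8543.
|A ∖ B| = |A| − |A∩B| = 24 − 16.8543 = 7.15.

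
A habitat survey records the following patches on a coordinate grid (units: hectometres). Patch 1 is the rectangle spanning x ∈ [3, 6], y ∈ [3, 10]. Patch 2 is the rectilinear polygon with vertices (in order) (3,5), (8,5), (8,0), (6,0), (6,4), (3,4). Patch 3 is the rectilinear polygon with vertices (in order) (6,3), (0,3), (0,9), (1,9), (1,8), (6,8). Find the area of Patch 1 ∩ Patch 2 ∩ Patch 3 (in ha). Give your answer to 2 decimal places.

3.00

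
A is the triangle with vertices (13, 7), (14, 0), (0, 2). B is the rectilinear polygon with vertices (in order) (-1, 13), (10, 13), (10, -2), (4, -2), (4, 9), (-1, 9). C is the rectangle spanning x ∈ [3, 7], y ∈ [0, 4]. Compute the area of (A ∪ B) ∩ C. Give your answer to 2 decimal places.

The region (A ∪ B) ∩ C is the polygon with vertices (4,1.429), (3,1.571), (3,3.154), (4,3.538), (4,4), (7,4), (7,0), (4,0).
By the shoelace formula its area is 13.85.

13.85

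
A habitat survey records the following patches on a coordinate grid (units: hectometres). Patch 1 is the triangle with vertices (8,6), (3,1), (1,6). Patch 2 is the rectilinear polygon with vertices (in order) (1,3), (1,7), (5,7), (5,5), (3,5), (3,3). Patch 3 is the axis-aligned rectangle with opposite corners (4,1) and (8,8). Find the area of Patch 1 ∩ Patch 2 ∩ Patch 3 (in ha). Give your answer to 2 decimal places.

The intersection is the polygon with vertices (5,6), (5,5), (4,5), (4,6).
By the shoelace formula its area is 1.00.

1.00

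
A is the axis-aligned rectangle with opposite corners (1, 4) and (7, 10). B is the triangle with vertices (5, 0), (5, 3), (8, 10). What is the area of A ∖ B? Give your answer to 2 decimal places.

|A| = 36, |A∩B| = 1.8143.
|A ∖ B| = |A| − |A∩B| = 36 − 1.8143 = 34.19.

34.19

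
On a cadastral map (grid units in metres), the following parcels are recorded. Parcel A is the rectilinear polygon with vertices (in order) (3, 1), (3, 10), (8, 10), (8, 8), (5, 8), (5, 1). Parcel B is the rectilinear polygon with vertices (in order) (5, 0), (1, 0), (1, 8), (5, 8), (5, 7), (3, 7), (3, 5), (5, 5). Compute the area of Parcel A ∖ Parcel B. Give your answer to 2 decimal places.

|Parcel A| = 24, |Parcel A∩Parcel B| = 10.
|Parcel A ∖ Parcel B| = |Parcel A| − |Parcel A∩Parcel B| = 24 − 10 = 14.00.

14.00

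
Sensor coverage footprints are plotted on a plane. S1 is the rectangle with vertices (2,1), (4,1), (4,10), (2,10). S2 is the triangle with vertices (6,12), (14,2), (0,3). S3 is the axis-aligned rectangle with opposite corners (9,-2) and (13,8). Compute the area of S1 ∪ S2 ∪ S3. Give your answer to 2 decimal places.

By inclusion–exclusion:
Individual areas: |S1| = 18, |S2| = 66, |S3| = 40.
|S1∩S2| = 9.4286.
|S1∩S3| = 0 (no overlap).
|S2∩S3| = 14.1179.
|S1∩S2∩S3| = 0.
|S1 ∪ S2 ∪ S3| = 124 − 23.5464 + 0 = 100.45.

100.45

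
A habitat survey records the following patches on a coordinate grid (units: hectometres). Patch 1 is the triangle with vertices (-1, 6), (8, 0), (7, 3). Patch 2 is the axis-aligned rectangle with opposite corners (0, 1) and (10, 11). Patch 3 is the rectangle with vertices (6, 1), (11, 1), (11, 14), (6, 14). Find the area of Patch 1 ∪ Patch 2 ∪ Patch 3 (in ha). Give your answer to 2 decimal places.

By inclusion–exclusion:
Individual areas: |Patch 1| = 10.5, |Patch 2| = 100, |Patch 3| = 65.
|Patch 1∩Patch 2| = 9.7708.
|Patch 1∩Patch 3| = 2.7708.
|Patch 2∩Patch 3|: x∈[6,10], y∈[1,11] → 4·10 = 40.
|Patch 1∩Patch 2∩Patch 3| = 2.7708.
|Patch 1 ∪ Patch 2 ∪ Patch 3| = 175.5 − 52.5417 + 2.7708 = 125.73.

125.73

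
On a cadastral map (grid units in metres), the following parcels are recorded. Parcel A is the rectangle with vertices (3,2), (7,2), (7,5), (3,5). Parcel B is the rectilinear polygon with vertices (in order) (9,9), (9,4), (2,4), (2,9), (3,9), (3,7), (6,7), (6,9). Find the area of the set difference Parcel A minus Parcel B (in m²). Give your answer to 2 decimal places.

8.00

|Parcel A| = 12, |Parcel A∩Parcel B| = 4.
|Parcel A ∖ Parcel B| = |Parcel A| − |Parcel A∩Parcel B| = 12 − 4 = 8.00.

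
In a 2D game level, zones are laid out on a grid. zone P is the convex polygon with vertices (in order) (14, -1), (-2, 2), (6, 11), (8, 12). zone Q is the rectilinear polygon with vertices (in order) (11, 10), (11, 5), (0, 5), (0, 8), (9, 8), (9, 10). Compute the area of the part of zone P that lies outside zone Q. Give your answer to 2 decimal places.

|zone P| = 100, |zone P∩zone Q| = 26.3333.
|zone P ∖ zone Q| = |zone P| − |zone P∩zone Q| = 100 − 26.3333 = 73.67.

73.67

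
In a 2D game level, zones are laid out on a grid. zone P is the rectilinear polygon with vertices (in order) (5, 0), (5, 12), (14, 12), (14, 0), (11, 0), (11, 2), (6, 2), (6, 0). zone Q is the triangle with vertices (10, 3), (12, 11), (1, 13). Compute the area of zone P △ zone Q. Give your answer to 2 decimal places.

|zone P| = 98, |zone Q| = 46, |zone P∩zone Q| = 38.3611.
|zone P △ zone Q| = |zone P| + |zone Q| − 2·|zone P∩zone Q| = 98 + 46 − 76.7222 = 67.28.

67.28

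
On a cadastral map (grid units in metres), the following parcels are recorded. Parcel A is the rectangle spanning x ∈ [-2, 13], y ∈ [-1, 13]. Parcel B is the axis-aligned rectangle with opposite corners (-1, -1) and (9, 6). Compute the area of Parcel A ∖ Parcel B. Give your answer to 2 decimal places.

140.00

|Parcel A∩Parcel B|: x∈[-1,9], y∈[-1,6] → 10·7 = 70.
|Parcel A| = 210.
|Parcel A ∖ Parcel B| = |Parcel A| − |Parcel A∩Parcel B| = 210 − 70 = 140.00.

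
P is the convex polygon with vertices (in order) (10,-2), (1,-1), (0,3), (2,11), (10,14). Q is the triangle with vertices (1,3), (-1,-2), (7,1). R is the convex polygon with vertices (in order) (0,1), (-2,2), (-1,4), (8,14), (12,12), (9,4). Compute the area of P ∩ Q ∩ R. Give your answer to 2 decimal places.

2.69

The intersection is the polygon with vertices (0.385,1.462), (1,3), (3.5,2.167), (0.462,1.154).
By the shoelace formula its area is 2.69.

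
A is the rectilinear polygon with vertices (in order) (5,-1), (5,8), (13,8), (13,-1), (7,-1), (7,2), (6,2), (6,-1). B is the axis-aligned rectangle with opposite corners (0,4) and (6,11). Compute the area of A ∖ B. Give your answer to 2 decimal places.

|A| = 69, |A∩B| = 4.
|A ∖ B| = |A| − |A∩B| = 69 − 4 = 65.00.

65.00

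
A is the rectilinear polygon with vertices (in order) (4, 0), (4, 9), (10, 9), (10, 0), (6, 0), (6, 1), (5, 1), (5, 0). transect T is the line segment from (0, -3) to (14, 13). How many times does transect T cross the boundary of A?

The segment meets the boundary at (10,8.429), (4,1.571).

2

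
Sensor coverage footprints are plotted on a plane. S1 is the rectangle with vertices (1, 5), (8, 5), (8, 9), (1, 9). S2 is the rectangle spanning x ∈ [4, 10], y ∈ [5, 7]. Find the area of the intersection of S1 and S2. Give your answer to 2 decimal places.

|S1∩S2|: x∈[4,8], y∈[5,7] → 4·2 = 8.

8.00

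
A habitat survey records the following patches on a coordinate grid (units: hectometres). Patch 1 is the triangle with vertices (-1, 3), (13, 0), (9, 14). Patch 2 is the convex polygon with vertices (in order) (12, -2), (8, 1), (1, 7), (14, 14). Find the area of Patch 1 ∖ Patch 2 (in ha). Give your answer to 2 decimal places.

25.03

|Patch 1| = 92, |Patch 1∩Patch 2| = 66.9675.
|Patch 1 ∖ Patch 2| = |Patch 1| − |Patch 1∩Patch 2| = 92 − 66.9675 = 25.03.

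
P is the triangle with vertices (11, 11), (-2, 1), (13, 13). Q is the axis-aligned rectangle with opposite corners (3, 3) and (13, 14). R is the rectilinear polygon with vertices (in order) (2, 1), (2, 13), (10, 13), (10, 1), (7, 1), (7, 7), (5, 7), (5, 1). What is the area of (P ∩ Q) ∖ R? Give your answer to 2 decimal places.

0.93

|P ∩ Q| = 2.6154.
|(P ∩ Q) ∩ R| = 1.6846.
|(P ∩ Q) ∖ R| = 2.6154 − 1.6846 = 0.93.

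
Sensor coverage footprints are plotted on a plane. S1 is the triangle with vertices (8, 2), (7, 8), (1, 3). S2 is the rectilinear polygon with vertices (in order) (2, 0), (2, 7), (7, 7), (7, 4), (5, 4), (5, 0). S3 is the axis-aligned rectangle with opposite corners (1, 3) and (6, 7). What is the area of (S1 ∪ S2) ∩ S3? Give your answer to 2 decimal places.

The region (S1 ∪ S2) ∩ S3 is the polygon with vertices (2,3.833), (2,7), (5.8,7), (6,7), (6,3), (1,3).
By the shoelace formula its area is 16.42.

16.42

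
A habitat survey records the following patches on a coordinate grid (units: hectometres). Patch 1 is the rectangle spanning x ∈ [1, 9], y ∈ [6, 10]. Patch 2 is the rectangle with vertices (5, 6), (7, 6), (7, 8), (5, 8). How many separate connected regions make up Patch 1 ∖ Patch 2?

Patch 1 ∖ Patch 2 is a single connected region.

1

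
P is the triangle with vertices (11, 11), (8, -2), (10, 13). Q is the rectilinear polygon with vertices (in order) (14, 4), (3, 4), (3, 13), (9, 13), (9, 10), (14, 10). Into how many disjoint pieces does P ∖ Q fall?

2

P ∖ Q splits into 2 disjoint pieces (area 2.4846, area 1.7538).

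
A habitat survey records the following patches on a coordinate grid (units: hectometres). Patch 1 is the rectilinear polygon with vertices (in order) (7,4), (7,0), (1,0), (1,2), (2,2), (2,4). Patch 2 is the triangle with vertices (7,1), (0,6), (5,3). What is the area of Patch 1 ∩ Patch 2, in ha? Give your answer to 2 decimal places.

The intersection is the polygon with vertices (3.333,4), (5,3), (7,1), (2.8,4).
By the shoelace formula its area is 1.47.

1.47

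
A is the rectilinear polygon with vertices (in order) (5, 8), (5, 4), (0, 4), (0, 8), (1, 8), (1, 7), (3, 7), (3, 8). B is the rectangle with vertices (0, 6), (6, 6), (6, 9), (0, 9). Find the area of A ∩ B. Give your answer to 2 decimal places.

The intersection is the polygon with vertices (5,6), (0,6), (0,8), (1,8), (1,7), (3,7), (3,8), (5,8).
By the shoelace formula its area is 8.00.

8.00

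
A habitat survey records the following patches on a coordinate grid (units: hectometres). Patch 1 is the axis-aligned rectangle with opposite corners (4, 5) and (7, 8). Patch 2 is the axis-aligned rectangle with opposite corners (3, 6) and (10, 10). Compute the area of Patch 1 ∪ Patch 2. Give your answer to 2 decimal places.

By inclusion–exclusion:
Individual areas: |Patch 1| = 9, |Patch 2| = 28.
|Patch 1∩Patch 2|: x∈[4,7], y∈[6,8] → 3·2 = 6.
|Patch 1 ∪ Patch 2| = 37 − 6 = 31.00.

31.00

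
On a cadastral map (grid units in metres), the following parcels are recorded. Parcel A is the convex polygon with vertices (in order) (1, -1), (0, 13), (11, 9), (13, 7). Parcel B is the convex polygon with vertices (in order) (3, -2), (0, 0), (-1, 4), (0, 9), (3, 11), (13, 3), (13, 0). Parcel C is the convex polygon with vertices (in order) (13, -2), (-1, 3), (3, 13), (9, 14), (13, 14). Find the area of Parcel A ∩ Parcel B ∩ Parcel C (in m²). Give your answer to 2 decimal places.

56.15

The intersection is the polygon with vertices (3,11), (10.273,5.182), (4.209,1.139), (0.759,2.372), (0.455,6.636), (1.909,10.273).
By the shoelace formula its area is 56.15.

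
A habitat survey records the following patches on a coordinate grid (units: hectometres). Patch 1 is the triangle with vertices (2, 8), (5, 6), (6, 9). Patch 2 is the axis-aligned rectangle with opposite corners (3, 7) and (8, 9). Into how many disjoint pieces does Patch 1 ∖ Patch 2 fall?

Patch 1 ∖ Patch 2 splits into 2 disjoint pieces (area 0.4583, area 0.9167).

2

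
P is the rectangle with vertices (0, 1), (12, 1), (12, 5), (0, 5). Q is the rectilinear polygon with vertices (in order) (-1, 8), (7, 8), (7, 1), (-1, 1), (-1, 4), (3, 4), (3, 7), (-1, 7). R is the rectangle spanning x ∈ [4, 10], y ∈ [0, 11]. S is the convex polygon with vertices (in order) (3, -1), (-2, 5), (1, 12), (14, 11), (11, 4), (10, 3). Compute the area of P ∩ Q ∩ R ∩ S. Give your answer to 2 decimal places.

11.93

The intersection is the polygon with vertices (4,1), (4,5), (7,5), (7,1.286), (6.5,1).
By the shoelace formula its area is 11.93.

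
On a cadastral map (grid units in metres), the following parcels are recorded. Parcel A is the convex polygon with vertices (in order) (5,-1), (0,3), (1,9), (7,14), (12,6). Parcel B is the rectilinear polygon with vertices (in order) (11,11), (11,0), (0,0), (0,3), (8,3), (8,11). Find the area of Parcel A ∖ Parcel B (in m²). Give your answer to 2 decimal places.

|Parcel A| = 102.5, |Parcel A∩Parcel B| = 35.2625.
|Parcel A ∖ Parcel B| = |Parcel A| − |Parcel A∩Parcel B| = 102.5 − 35.2625 = 67.24.

67.24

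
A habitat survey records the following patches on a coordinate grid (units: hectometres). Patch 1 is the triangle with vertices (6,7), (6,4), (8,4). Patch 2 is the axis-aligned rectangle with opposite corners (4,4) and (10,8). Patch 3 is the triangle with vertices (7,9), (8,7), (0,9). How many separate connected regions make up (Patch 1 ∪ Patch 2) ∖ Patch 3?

(Patch 1 ∪ Patch 2) ∖ Patch 3 is a single connected region.

1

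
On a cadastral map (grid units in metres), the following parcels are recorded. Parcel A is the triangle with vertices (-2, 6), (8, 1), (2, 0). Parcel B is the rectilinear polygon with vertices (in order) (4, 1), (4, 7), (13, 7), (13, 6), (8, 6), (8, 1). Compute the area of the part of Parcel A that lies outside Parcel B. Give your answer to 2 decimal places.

16.00

|Parcel A| = 20, |Parcel A∩Parcel B| = 4.
|Parcel A ∖ Parcel B| = |Parcel A| − |Parcel A∩Parcel B| = 20 − 4 = 16.00.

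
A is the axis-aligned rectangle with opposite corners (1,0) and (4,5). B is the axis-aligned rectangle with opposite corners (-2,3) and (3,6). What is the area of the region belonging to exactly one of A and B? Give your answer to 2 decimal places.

22.00

|A∩B|: x∈[1,3], y∈[3,5] → 2·2 = 4.
|A △ B| = |A| + |B| − 2·|A∩B| = 15 + 15 − 8 = 22.00.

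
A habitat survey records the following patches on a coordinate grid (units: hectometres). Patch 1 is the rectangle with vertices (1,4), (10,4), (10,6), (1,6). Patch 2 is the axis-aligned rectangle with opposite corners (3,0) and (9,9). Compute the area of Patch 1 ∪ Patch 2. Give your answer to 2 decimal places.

By inclusion–exclusion:
Individual areas: |Patch 1| = 18, |Patch 2| = 54.
|Patch 1∩Patch 2|: x∈[3,9], y∈[4,6] → 6·2 = 12.
|Patch 1 ∪ Patch 2| = 72 − 12 = 60.00.

60.00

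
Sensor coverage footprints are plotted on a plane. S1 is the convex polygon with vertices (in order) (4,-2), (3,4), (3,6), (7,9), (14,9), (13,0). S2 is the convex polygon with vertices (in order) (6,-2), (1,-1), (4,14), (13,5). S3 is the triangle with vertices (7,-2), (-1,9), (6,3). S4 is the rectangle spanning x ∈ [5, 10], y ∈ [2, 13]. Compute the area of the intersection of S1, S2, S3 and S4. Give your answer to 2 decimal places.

1.53

The intersection is the polygon with vertices (6,3), (6.2,2), (5,2), (5,3.857).
By the shoelace formula its area is 1.53.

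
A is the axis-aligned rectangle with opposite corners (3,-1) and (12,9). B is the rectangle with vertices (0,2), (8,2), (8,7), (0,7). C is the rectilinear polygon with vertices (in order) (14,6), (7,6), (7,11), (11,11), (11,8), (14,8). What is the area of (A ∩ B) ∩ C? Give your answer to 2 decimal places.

1.00

The region (A ∩ B) ∩ C is the polygon with vertices (8,7), (8,6), (7,6), (7,7).
By the shoelace formula its area is 1.00.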